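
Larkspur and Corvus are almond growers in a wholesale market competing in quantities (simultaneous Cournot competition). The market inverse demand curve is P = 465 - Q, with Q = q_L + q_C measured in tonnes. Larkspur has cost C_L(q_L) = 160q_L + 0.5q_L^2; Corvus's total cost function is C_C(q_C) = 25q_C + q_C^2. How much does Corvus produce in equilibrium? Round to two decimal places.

92.27

Larkspur's profit: π_L = (465 - Q)q_L - (160q_L + (1/2)q_L²). Setting ∂π_L/∂q_L = 0: 305 - 3q_L - (q_C) = 0.
Corvus's first-order condition: 440 - 4q_C - (q_L) = 0.
Best responses: q_L = (305 - q_C)/3, q_C = (440 - q_L)/4.
Solving the pair: q_L = 780/11, q_C = 1015/11.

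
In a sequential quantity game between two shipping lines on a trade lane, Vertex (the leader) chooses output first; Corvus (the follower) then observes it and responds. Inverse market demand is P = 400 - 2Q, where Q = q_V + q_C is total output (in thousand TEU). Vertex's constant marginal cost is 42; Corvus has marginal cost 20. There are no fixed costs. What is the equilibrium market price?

Solve by backward induction. Given q_V, the follower Corvus maximises π_C = (400 - 2q_V - 2q_C)q_C - 20q_C.
∂π_C/∂q_C = 380 - 2q_V - 4q_C = 0 gives the reaction function q_C = (380 - 2q_V)/4.
The leader anticipates this reaction. Substituting into P = 400 - 2Q gives P = 210 - q_V, so π_V = (210 - q_V)q_V - 42q_V.
Leader FOC: 168 - 2q_V = 0, so q_V = 84.
Then q_C = (380 - 2·84)/4 = 53.
Total output Q = 137, so price P = 400 - 2·137 = 126.

126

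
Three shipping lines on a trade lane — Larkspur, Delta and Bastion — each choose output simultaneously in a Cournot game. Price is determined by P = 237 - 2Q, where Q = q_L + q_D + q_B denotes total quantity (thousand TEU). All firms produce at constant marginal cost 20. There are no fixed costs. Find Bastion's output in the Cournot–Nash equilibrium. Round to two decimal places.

27.13

A representative firm's profit is π_i = q_i(237 - 2Q) - 20q_i.
Setting ∂π_i/∂q_i = 0 with rivals' quantities fixed: 217 - 4q_i - 2·Σ_{j≠i} q_j = 0.
By symmetry each firm produces the same amount; substituting Σ_{j≠i} q_j = 2q_i yields q_i = 217/8.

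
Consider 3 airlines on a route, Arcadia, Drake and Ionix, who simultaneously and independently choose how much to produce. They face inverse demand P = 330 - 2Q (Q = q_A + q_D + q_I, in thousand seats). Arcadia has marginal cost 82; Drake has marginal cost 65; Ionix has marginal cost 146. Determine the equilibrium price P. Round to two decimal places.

Arcadia's profit: π_A = (330 - 2Q)q_A - (82q_A). Setting ∂π_A/∂q_A = 0: 248 - 4q_A - 2(q_D + q_I) = 0.
Drake's profit: π_D = (330 - 2Q)q_D - (65q_D). Setting ∂π_D/∂q_D = 0: 265 - 4q_D - 2(q_A + q_I) = 0.
Ionix's first-order condition: 184 - 4q_I - 2(q_A + q_D) = 0.
Adding the 3 conditions: 697 − 4Q − 4Q = 0, i.e. Q = 697/8.
Back-substituting: q_A = (248 − 697/4)/2 = 295/8, q_D = (265 − 697/4)/2 = 363/8, q_I = (184 − 697/4)/2 = 39/8.
Total output Q = 697/8, so price P = 330 - 2·(697/8) = 623/4.

155.75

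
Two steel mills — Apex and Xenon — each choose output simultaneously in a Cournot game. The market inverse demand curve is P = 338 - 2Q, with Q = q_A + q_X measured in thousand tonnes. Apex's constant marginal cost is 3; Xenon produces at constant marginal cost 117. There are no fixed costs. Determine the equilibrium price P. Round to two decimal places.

152.67

Apex's profit: π_A = (338 - 2Q)q_A - (3q_A). Setting ∂π_A/∂q_A = 0: 335 - 4q_A - 2(q_X) = 0.
Xenon's first-order condition: 221 - 4q_X - 2(q_A) = 0.
Best responses: q_A = (335 - 2q_X)/4, q_X = (221 - 2q_A)/4.
Substituting one into the other gives q_A = 449/6 and q_X = 107/6.
Total output Q = 278/3, so price P = 338 - 2·(278/3) = 458/3.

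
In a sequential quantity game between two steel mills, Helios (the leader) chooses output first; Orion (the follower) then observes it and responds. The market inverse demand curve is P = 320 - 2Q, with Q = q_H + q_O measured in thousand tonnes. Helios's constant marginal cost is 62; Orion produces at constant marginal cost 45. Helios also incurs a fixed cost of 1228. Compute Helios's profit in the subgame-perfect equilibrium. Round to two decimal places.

The follower Orion best-responds to any q_H: π_O = (320 - 2Q)q_O - 45q_O.
Follower FOC: 275 - 2q_H - 4q_O = 0, so q_O(q_H) = (275 - 2q_H)/4.
The leader anticipates this reaction. Substituting into P = 320 - 2Q gives P = 365/2 - q_H, so π_H = (365/2 - q_H)q_H - 62q_H.
Leader FOC: 241/2 - 2q_H = 0, so q_H = 241/4.
Then q_O = (275 - 2·(241/4))/4 = 309/8.
Price P = 320 - 2·(791/8) = 489/4.
Helios's profit: (489/4 - 62)·(241/4) - 1228 = 2402.0625.

2402.06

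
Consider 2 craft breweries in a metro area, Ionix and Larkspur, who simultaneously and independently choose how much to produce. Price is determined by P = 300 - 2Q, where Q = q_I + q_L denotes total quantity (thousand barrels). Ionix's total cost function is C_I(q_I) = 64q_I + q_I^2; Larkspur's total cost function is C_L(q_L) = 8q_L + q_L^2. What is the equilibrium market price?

168

Ionix's profit: π_I = (300 - 2Q)q_I - (64q_I + q_I²). Setting ∂π_I/∂q_I = 0: 236 - 6q_I - 2(q_L) = 0.
Larkspur's profit: π_L = (300 - 2Q)q_L - (8q_L + q_L²). Setting ∂π_L/∂q_L = 0: 292 - 6q_L - 2(q_I) = 0.
So q_I = (236 - 2q_L)/6 and q_L = (292 - 2q_I)/6.
Substituting one into the other gives q_I = 26 and q_L = 40.
Total output Q = 66, so price P = 300 - 2·66 = 168.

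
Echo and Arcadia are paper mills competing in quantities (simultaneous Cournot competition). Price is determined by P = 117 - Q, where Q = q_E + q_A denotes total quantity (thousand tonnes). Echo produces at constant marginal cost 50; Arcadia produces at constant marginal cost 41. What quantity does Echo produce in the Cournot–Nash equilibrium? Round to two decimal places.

Echo's profit: π_E = (117 - Q)q_E - (50q_E). Setting ∂π_E/∂q_E = 0: 67 - 2q_E - (q_A) = 0.
Arcadia's profit: π_A = (117 - Q)q_A - (41q_A). Setting ∂π_A/∂q_A = 0: 76 - 2q_A - (q_E) = 0.
Best responses: q_E = (67 - q_A)/2, q_A = (76 - q_E)/2.
Solving the pair: q_E = 58/3, q_A = 85/3.

19.33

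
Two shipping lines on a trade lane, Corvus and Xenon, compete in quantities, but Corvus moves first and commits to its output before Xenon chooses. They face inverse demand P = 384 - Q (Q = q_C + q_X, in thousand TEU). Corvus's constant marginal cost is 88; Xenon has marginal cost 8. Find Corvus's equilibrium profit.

5832

Solve by backward induction. Given q_C, the follower Xenon maximises π_X = (384 - q_C - q_X)q_X - 8q_X.
Follower FOC: 376 - q_C - 2q_X = 0, so q_X(q_C) = (376 - q_C)/2.
Corvus substitutes q_X(q_C) into its own profit: π_C = q_C(384 - q_C - (376 - q_C)/2) - 88q_C = (196 - (1/2)q_C)q_C - 88q_C.
The leader's first-order condition 108 - q_C = 0 yields q_C = 108.
Then q_X = (376 - 108)/2 = 134.
Price P = 384 - 242 = 142.
Corvus's profit: (142 - 88)·108 = 5832.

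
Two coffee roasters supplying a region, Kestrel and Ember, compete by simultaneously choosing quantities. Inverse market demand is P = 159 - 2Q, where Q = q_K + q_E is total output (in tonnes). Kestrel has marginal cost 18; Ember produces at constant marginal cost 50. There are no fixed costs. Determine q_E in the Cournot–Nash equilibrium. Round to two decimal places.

Kestrel's profit: π_K = (159 - 2Q)q_K - (18q_K). Setting ∂π_K/∂q_K = 0: 141 - 4q_K - 2(q_E) = 0.
Ember's first-order condition: 109 - 4q_E - 2(q_K) = 0.
Best responses: q_K = (141 - 2q_E)/4, q_E = (109 - 2q_K)/4.
Solving the pair: q_K = 173/6, q_E = 77/6.

12.83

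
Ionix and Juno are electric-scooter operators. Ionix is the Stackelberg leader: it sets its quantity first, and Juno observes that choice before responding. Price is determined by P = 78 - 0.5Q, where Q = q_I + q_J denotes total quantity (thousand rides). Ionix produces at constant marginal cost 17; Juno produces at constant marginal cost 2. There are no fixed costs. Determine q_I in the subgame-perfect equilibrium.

46

The follower Juno best-responds to any q_I: π_J = (78 - 0.5Q)q_J - 2q_J.
Follower FOC: 76 - (1/2)q_I - q_J = 0, so q_J(q_I) = (76 - (1/2)q_I).
Ionix substitutes q_J(q_I) into its own profit: π_I = q_I(78 - (1/2)q_I - (76 - (1/2)q_I)/2) - 17q_I = (40 - (1/4)q_I)q_I - 17q_I.
Leader FOC: 23 - (1/2)q_I = 0, so q_I = 46.
Then q_J = (76 - (1/2)·46) = 53.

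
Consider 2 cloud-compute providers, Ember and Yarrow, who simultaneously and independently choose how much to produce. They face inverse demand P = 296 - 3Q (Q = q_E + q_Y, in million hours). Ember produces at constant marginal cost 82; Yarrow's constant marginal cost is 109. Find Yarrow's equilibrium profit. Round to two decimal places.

948.15

Ember's profit: π_E = (296 - 3Q)q_E - (82q_E). Setting ∂π_E/∂q_E = 0: 214 - 6q_E - 3(q_Y) = 0.
Yarrow's first-order condition: 187 - 6q_Y - 3(q_E) = 0.
Rearranging gives the reaction functions q_E = (214 - 3q_Y)/6 and q_Y = (187 - 3q_E)/6.
Solving the pair: q_E = 241/9, q_Y = 160/9.
Price P = 296 - 3·(401/9) = 487/3.
Yarrow's profit: (487/3 - 109)·(160/9) = 948.1481.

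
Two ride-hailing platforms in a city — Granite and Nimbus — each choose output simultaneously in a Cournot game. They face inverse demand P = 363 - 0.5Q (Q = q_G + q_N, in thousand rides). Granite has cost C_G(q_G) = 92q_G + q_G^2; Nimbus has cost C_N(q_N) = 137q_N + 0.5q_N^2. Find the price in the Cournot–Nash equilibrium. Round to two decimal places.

Granite's profit: π_G = (363 - 0.5Q)q_G - (92q_G + q_G²). Setting ∂π_G/∂q_G = 0: 271 - 3q_G - (1/2)(q_N) = 0.
Nimbus's profit: π_N = (363 - 0.5Q)q_N - (137q_N + (1/2)q_N²). Setting ∂π_N/∂q_N = 0: 226 - 2q_N - (1/2)(q_G) = 0.
Best responses: q_G = (271 - (1/2)q_N)/3, q_N = (226 - (1/2)q_G)/2.
Solving the pair: q_G = 1716/23, q_N = 94.3478.
Total output Q = 168.9565, so price P = 363 - (1/2)·168.9565 = 278.5217.

278.52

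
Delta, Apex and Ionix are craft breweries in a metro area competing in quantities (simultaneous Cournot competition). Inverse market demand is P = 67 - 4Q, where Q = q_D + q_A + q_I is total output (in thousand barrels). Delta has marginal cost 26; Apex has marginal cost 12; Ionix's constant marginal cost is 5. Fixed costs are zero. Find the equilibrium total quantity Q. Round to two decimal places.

Delta's profit: π_D = (67 - 4Q)q_D - (26q_D). Setting ∂π_D/∂q_D = 0: 41 - 8q_D - 4(q_A + q_I) = 0.
Apex's first-order condition: 55 - 8q_A - 4(q_D + q_I) = 0.
Ionix's profit: π_I = (67 - 4Q)q_I - (5q_I). Setting ∂π_I/∂q_I = 0: 62 - 8q_I - 4(q_D + q_A) = 0.
Summing all 3 equations gives 158 − 16Q = 0, hence Q = 79/8.
Back-substituting: q_D = (41 − 79/2)/4 = 3/8, q_A = (55 − 79/2)/4 = 31/8, q_I = (62 − 79/2)/4 = 45/8.
Total output Q = 3/8 + 31/8 + 45/8 = 79/8.

9.88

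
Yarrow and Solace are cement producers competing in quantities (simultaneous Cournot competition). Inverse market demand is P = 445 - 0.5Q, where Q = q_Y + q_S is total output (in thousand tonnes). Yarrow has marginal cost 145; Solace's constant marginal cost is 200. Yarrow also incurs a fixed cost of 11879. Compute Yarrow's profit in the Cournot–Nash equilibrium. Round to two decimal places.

16126.56

Yarrow's profit: π_Y = (445 - 0.5Q)q_Y - (145q_Y). Setting ∂π_Y/∂q_Y = 0: 300 - q_Y - (1/2)(q_S) = 0.
Solace's profit: π_S = (445 - 0.5Q)q_S - (200q_S). Setting ∂π_S/∂q_S = 0: 245 - q_S - (1/2)(q_Y) = 0.
Best responses: q_Y = (300 - (1/2)q_S), q_S = (245 - (1/2)q_Y).
Solving the pair: q_Y = 710/3, q_S = 380/3.
Price P = 445 - (1/2)·(1090/3) = 790/3.
Yarrow's profit: (790/3 - 145)·(710/3) - 11879 = 16126.5556.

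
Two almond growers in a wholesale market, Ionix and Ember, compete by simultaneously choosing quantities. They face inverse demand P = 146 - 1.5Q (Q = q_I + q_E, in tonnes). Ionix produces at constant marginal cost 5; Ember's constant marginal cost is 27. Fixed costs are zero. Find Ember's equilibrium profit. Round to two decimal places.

Ionix's profit: π_I = (146 - 1.5Q)q_I - (5q_I). Setting ∂π_I/∂q_I = 0: 141 - 3q_I - (3/2)(q_E) = 0.
Ember's first-order condition: 119 - 3q_E - (3/2)(q_I) = 0.
So q_I = (141 - (3/2)q_E)/3 and q_E = (119 - (3/2)q_I)/3.
Substituting one into the other gives q_I = 326/9 and q_E = 194/9.
Price P = 146 - (3/2)·(520/9) = 178/3.
Ember's profit: (178/3 - 27)·(194/9) = 696.9630.

696.96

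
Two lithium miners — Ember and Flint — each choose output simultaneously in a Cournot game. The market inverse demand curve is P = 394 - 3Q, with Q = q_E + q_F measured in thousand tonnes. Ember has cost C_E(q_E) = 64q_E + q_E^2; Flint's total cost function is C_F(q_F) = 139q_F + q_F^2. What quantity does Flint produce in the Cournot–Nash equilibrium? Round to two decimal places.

19.09

Ember's profit: π_E = (394 - 3Q)q_E - (64q_E + q_E²). Setting ∂π_E/∂q_E = 0: 330 - 8q_E - 3(q_F) = 0.
Flint's first-order condition: 255 - 8q_F - 3(q_E) = 0.
Rearranging gives the reaction functions q_E = (330 - 3q_F)/8 and q_F = (255 - 3q_E)/8.
Solving the pair: q_E = 375/11, q_F = 210/11.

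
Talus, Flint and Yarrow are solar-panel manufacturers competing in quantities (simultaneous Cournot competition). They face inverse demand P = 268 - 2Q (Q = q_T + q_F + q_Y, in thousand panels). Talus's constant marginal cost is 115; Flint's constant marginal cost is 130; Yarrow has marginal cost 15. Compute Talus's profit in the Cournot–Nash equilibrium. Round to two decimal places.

144.50

Talus's profit: π_T = (268 - 2Q)q_T - (115q_T). Setting ∂π_T/∂q_T = 0: 153 - 4q_T - 2(q_F + q_Y) = 0.
Flint's first-order condition: 138 - 4q_F - 2(q_T + q_Y) = 0.
Yarrow's profit: π_Y = (268 - 2Q)q_Y - (15q_Y). Setting ∂π_Y/∂q_Y = 0: 253 - 4q_Y - 2(q_T + q_F) = 0.
Summing all 3 equations gives 544 − 8Q = 0, hence Q = 68.
Back-substituting: q_T = (153 − 136)/2 = 17/2, q_F = (138 − 136)/2 = 1, q_Y = (253 − 136)/2 = 117/2.
Price P = 268 - 2·68 = 132.
Talus's profit: (132 - 115)·(17/2) = 289/2.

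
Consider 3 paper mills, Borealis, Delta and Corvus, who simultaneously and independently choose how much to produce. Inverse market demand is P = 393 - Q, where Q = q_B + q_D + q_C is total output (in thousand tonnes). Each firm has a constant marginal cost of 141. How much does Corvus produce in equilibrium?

63

A representative firm's profit is π_i = q_i(393 - Q) - 141q_i.
Setting ∂π_i/∂q_i = 0 with rivals' quantities fixed: 252 - 2q_i - Σ_{j≠i} q_j = 0.
With identical firms every q_j equals q_i, so Σ_{j≠i} q_j = 2q_i and 252 = 4q_i, giving q_i = 63.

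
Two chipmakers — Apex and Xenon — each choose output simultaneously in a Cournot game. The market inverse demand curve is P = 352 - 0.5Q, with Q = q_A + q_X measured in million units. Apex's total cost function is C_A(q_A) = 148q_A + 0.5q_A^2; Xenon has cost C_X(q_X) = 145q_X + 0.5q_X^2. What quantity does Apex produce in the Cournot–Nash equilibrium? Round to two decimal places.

81.20

Apex's profit: π_A = (352 - 0.5Q)q_A - (148q_A + (1/2)q_A²). Setting ∂π_A/∂q_A = 0: 204 - 2q_A - (1/2)(q_X) = 0.
Xenon's first-order condition: 207 - 2q_X - (1/2)(q_A) = 0.
So q_A = (204 - (1/2)q_X)/2 and q_X = (207 - (1/2)q_A)/2.
Substituting one into the other gives q_A = 406/5 and q_X = 416/5.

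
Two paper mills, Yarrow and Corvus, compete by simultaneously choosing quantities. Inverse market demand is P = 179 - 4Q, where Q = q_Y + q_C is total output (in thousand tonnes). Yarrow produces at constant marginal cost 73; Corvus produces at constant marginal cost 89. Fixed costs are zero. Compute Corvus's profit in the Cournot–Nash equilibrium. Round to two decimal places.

152.11

Yarrow's profit: π_Y = (179 - 4Q)q_Y - (73q_Y). Setting ∂π_Y/∂q_Y = 0: 106 - 8q_Y - 4(q_C) = 0.
Corvus's first-order condition: 90 - 8q_C - 4(q_Y) = 0.
Rearranging gives the reaction functions q_Y = (106 - 4q_C)/8 and q_C = (90 - 4q_Y)/8.
Substituting one into the other gives q_Y = 61/6 and q_C = 37/6.
Price P = 179 - 4·(49/3) = 341/3.
Corvus's profit: (341/3 - 89)·(37/6) = 1369/9.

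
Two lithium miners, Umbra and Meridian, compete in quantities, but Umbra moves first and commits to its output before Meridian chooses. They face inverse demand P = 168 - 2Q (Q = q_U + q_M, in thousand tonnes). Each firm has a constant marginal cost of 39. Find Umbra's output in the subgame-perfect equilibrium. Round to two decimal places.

Solve by backward induction. Given q_U, the follower Meridian maximises π_M = (168 - 2q_U - 2q_M)q_M - 39q_M.
∂π_M/∂q_M = 129 - 2q_U - 4q_M = 0 gives the reaction function q_M = (129 - 2q_U)/4.
The leader anticipates this reaction. Substituting into P = 168 - 2Q gives P = 207/2 - q_U, so π_U = (207/2 - q_U)q_U - 39q_U.
Maximising: ∂π_U/∂q_U = 129/2 - 2q_U = 0, giving q_U = 129/4.
Then q_M = (129 - 2·(129/4))/4 = 129/8.

32.25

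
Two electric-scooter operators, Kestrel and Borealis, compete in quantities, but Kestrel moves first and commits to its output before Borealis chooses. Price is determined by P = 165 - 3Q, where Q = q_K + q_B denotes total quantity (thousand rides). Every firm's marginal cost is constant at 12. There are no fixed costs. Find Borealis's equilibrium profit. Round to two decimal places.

487.69

Solve by backward induction. Given q_K, the follower Borealis maximises π_B = (165 - 3q_K - 3q_B)q_B - 12q_B.
Follower FOC: 153 - 3q_K - 6q_B = 0, so q_B(q_K) = (153 - 3q_K)/6.
Kestrel substitutes q_B(q_K) into its own profit: π_K = q_K(165 - 3q_K - (153 - 3q_K)/2) - 12q_K = (177/2 - (3/2)q_K)q_K - 12q_K.
The leader's first-order condition 153/2 - 3q_K = 0 yields q_K = 51/2.
Then q_B = (153 - 3·(51/2))/6 = 51/4.
Price P = 165 - 3·(153/4) = 201/4.
Borealis's profit: (201/4 - 12)·(51/4) = 487.6875.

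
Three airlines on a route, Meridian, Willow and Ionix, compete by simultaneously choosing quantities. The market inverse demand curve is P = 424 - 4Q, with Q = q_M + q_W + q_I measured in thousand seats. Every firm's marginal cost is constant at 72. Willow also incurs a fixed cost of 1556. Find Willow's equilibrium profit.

380

Each firm earns π_i = (424 - 4Q)q_i - 72q_i.
Setting ∂π_i/∂q_i = 0 with rivals' quantities fixed: 352 - 8q_i - 4·Σ_{j≠i} q_j = 0.
With identical firms every q_j equals q_i, so Σ_{j≠i} q_j = 2q_i and 352 = 16q_i, giving q_i = 22.
Price P = 424 - 4·66 = 160.
Willow's profit: (160 - 72)·22 - 1556 = 380.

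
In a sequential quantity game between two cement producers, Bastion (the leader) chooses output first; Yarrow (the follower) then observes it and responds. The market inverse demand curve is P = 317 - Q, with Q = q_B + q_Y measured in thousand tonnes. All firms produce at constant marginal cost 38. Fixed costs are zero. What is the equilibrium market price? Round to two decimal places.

107.75

The follower Yarrow best-responds to any q_B: π_Y = (317 - Q)q_Y - 38q_Y.
∂π_Y/∂q_Y = 279 - q_B - 2q_Y = 0 gives the reaction function q_Y = (279 - q_B)/2.
The leader anticipates this reaction. Substituting into P = 317 - Q gives P = 355/2 - (1/2)q_B, so π_B = (355/2 - (1/2)q_B)q_B - 38q_B.
Maximising: ∂π_B/∂q_B = 279/2 - q_B = 0, giving q_B = 279/2.
Then q_Y = (279 - 279/2)/2 = 279/4.
Total output Q = 837/4, so price P = 317 - 837/4 = 431/4.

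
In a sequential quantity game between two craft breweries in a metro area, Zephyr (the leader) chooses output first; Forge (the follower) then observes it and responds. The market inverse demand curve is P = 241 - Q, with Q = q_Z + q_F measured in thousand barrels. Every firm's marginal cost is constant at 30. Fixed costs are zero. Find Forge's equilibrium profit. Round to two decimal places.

The follower Forge best-responds to any q_Z: π_F = (241 - Q)q_F - 30q_F.
∂π_F/∂q_F = 211 - q_Z - 2q_F = 0 gives the reaction function q_F = (211 - q_Z)/2.
Zephyr substitutes q_F(q_Z) into its own profit: π_Z = q_Z(241 - q_Z - (211 - q_Z)/2) - 30q_Z = (271/2 - (1/2)q_Z)q_Z - 30q_Z.
Leader FOC: 211/2 - q_Z = 0, so q_Z = 211/2.
Then q_F = (211 - 211/2)/2 = 211/4.
Price P = 241 - 633/4 = 331/4.
Forge's profit: (331/4 - 30)·(211/4) = 2782.5625.

2782.56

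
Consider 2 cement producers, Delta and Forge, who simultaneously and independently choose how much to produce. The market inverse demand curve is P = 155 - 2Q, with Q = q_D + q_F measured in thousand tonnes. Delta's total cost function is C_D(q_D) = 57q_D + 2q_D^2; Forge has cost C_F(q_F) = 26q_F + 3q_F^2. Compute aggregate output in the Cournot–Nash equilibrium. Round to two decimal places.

20.50

Delta's profit: π_D = (155 - 2Q)q_D - (57q_D + 2q_D²). Setting ∂π_D/∂q_D = 0: 98 - 8q_D - 2(q_F) = 0.
Forge's profit: π_F = (155 - 2Q)q_F - (26q_F + 3q_F²). Setting ∂π_F/∂q_F = 0: 129 - 10q_F - 2(q_D) = 0.
Rearranging gives the reaction functions q_D = (98 - 2q_F)/8 and q_F = (129 - 2q_D)/10.
Substituting one into the other gives q_D = 19/2 and q_F = 11.
Total output Q = 19/2 + 11 = 41/2.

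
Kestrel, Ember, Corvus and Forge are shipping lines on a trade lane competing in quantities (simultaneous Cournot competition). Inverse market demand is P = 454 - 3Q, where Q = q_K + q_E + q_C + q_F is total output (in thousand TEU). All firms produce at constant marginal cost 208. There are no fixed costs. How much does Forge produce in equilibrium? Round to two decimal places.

A representative firm's profit is π_i = q_i(454 - 3Q) - 208q_i.
Setting ∂π_i/∂q_i = 0 with rivals' quantities fixed: 246 - 6q_i - 3·Σ_{j≠i} q_j = 0.
With identical firms every q_j equals q_i, so Σ_{j≠i} q_j = 3q_i and 246 = 15q_i, giving q_i = 82/5.

16.40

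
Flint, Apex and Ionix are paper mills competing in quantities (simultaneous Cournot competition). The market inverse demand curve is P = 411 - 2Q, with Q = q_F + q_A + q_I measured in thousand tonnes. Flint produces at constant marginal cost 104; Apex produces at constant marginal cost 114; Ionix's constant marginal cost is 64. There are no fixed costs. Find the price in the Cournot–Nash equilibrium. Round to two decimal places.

Flint's profit: π_F = (411 - 2Q)q_F - (104q_F). Setting ∂π_F/∂q_F = 0: 307 - 4q_F - 2(q_A + q_I) = 0.
Apex's profit: π_A = (411 - 2Q)q_A - (114q_A). Setting ∂π_A/∂q_A = 0: 297 - 4q_A - 2(q_F + q_I) = 0.
Ionix's profit: π_I = (411 - 2Q)q_I - (64q_I). Setting ∂π_I/∂q_I = 0: 347 - 4q_I - 2(q_F + q_A) = 0.
Summing all 3 equations gives 951 − 8Q = 0, hence Q = 951/8.
Back-substituting: q_F = (307 − 951/4)/2 = 277/8, q_A = (297 − 951/4)/2 = 237/8, q_I = (347 − 951/4)/2 = 437/8.
Total output Q = 951/8, so price P = 411 - 2·(951/8) = 693/4.

173.25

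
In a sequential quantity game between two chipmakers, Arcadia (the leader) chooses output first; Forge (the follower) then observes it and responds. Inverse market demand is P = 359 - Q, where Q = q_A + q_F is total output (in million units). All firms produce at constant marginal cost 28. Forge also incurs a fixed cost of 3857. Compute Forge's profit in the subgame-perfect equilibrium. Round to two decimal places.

Solve by backward induction. Given q_A, the follower Forge maximises π_F = (359 - q_A - q_F)q_F - 28q_F.
Setting the follower's marginal profit to zero, 331 - q_A - 2q_F = 0, i.e. q_F = (331 - q_A)/2.
Arcadia substitutes q_F(q_A) into its own profit: π_A = q_A(359 - q_A - (331 - q_A)/2) - 28q_A = (387/2 - (1/2)q_A)q_A - 28q_A.
The leader's first-order condition 331/2 - q_A = 0 yields q_A = 331/2.
Then q_F = (331 - 331/2)/2 = 331/4.
Price P = 359 - 993/4 = 443/4.
Forge's profit: (443/4 - 28)·(331/4) - 3857 = 2990.5625.

2990.56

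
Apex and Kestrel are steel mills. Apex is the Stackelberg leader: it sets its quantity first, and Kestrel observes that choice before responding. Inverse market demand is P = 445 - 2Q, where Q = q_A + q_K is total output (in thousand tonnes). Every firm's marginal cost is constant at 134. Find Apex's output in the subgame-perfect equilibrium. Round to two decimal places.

The follower Kestrel best-responds to any q_A: π_K = (445 - 2Q)q_K - 134q_K.
∂π_K/∂q_K = 311 - 2q_A - 4q_K = 0 gives the reaction function q_K = (311 - 2q_A)/4.
Apex substitutes q_K(q_A) into its own profit: π_A = q_A(445 - 2q_A - (311 - 2q_A)/2) - 134q_A = (579/2 - q_A)q_A - 134q_A.
Leader FOC: 311/2 - 2q_A = 0, so q_A = 311/4.
Then q_K = (311 - 2·(311/4))/4 = 311/8.

77.75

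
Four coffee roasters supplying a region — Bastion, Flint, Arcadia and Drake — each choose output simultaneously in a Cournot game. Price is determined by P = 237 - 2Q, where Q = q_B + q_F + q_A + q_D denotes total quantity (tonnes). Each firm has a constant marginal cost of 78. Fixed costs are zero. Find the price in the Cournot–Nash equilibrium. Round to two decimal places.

109.80

A representative firm's profit is π_i = q_i(237 - 2Q) - 78q_i.
Setting ∂π_i/∂q_i = 0 with rivals' quantities fixed: 159 - 4q_i - 2·Σ_{j≠i} q_j = 0.
By symmetry each firm produces the same amount; substituting Σ_{j≠i} q_j = 3q_i yields q_i = 159/10.
Total output Q = 318/5, so price P = 237 - 2·(318/5) = 549/5.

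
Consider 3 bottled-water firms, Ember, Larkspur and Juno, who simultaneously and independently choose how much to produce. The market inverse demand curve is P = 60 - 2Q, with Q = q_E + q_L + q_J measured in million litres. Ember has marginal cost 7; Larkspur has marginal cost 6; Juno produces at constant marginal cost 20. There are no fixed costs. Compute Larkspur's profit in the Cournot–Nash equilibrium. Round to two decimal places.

Ember's profit: π_E = (60 - 2Q)q_E - (7q_E). Setting ∂π_E/∂q_E = 0: 53 - 4q_E - 2(q_L + q_J) = 0.
Larkspur's profit: π_L = (60 - 2Q)q_L - (6q_L). Setting ∂π_L/∂q_L = 0: 54 - 4q_L - 2(q_E + q_J) = 0.
Juno's first-order condition: 40 - 4q_J - 2(q_E + q_L) = 0.
Adding the 3 conditions: 147 − 4Q − 4Q = 0, i.e. Q = 147/8.
Back-substituting: q_E = (53 − 147/4)/2 = 65/8, q_L = (54 − 147/4)/2 = 69/8, q_J = (40 − 147/4)/2 = 13/8.
Price P = 60 - 2·(147/8) = 93/4.
Larkspur's profit: (93/4 - 6)·(69/8) = 148.7813.

148.78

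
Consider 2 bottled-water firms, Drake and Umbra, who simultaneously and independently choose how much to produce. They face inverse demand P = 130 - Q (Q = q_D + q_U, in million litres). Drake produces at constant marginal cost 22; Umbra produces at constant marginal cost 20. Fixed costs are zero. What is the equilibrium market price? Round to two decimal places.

57.33

Drake's profit: π_D = (130 - Q)q_D - (22q_D). Setting ∂π_D/∂q_D = 0: 108 - 2q_D - (q_U) = 0.
Umbra's first-order condition: 110 - 2q_U - (q_D) = 0.
So q_D = (108 - q_U)/2 and q_U = (110 - q_D)/2.
Substituting one into the other gives q_D = 106/3 and q_U = 112/3.
Total output Q = 218/3, so price P = 130 - 218/3 = 172/3.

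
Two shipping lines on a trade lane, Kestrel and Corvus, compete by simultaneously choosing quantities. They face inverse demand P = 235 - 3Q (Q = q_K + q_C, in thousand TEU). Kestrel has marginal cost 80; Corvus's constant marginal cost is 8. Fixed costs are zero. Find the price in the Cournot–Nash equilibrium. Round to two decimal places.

107.67

Kestrel's profit: π_K = (235 - 3Q)q_K - (80q_K). Setting ∂π_K/∂q_K = 0: 155 - 6q_K - 3(q_C) = 0.
Corvus's first-order condition: 227 - 6q_C - 3(q_K) = 0.
Best responses: q_K = (155 - 3q_C)/6, q_C = (227 - 3q_K)/6.
Solving the pair: q_K = 83/9, q_C = 299/9.
Total output Q = 382/9, so price P = 235 - 3·(382/9) = 323/3.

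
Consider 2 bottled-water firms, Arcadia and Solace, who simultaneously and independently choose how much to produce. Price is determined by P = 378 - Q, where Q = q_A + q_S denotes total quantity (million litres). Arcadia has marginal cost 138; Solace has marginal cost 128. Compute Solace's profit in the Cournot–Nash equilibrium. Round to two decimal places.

7511.11

Arcadia's profit: π_A = (378 - Q)q_A - (138q_A). Setting ∂π_A/∂q_A = 0: 240 - 2q_A - (q_S) = 0.
Solace's first-order condition: 250 - 2q_S - (q_A) = 0.
So q_A = (240 - q_S)/2 and q_S = (250 - q_A)/2.
Substituting one into the other gives q_A = 230/3 and q_S = 260/3.
Price P = 378 - 490/3 = 644/3.
Solace's profit: (644/3 - 128)·(260/3) = 7511.1111.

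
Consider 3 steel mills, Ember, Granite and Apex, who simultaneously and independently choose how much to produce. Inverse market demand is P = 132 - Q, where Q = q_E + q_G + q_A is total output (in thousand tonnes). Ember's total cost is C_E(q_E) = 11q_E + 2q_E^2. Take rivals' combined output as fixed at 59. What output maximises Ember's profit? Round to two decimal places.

With rivals' combined output fixed at 59, Ember's profit is π_E = (132 - 59 - q_E)q_E - (11q_E + 2q_E²) = (73 - q_E)q_E - (11q_E + 2q_E²).
∂π_E/∂q_E = 62 - 6q_E = 0, so q_E = 31/3.

10.33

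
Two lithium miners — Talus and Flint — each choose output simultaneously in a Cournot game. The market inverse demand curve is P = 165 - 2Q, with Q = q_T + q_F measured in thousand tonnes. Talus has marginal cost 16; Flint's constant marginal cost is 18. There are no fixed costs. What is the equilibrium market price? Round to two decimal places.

Talus's profit: π_T = (165 - 2Q)q_T - (16q_T). Setting ∂π_T/∂q_T = 0: 149 - 4q_T - 2(q_F) = 0.
Flint's first-order condition: 147 - 4q_F - 2(q_T) = 0.
So q_T = (149 - 2q_F)/4 and q_F = (147 - 2q_T)/4.
Substituting one into the other gives q_T = 151/6 and q_F = 145/6.
Total output Q = 148/3, so price P = 165 - 2·(148/3) = 199/3.

66.33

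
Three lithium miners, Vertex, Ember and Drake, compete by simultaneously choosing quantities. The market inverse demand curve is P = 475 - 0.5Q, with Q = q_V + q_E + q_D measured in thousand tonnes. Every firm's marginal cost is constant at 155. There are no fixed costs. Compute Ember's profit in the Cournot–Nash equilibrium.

12800

A representative firm's profit is π_i = q_i(475 - 0.5Q) - 155q_i.
First-order condition (treating rivals' output as given): 320 - q_i - (1/2)·Σ_{j≠i} q_j = 0.
With identical firms every q_j equals q_i, so Σ_{j≠i} q_j = 2q_i and 320 = 2q_i, giving q_i = 160.
Price P = 475 - (1/2)·480 = 235.
Ember's profit: (235 - 155)·160 = 12800.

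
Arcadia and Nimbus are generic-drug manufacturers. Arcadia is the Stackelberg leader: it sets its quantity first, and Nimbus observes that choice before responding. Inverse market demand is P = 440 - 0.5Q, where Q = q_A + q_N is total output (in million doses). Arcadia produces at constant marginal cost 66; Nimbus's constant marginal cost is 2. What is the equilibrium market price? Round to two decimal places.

The follower Nimbus best-responds to any q_A: π_N = (440 - 0.5Q)q_N - 2q_N.
∂π_N/∂q_N = 438 - (1/2)q_A - q_N = 0 gives the reaction function q_N = (438 - (1/2)q_A).
The leader anticipates this reaction. Substituting into P = 440 - 0.5Q gives P = 221 - (1/4)q_A, so π_A = (221 - (1/4)q_A)q_A - 66q_A.
Leader FOC: 155 - (1/2)q_A = 0, so q_A = 310.
Then q_N = (438 - (1/2)·310) = 283.
Total output Q = 593, so price P = 440 - (1/2)·593 = 287/2.

143.50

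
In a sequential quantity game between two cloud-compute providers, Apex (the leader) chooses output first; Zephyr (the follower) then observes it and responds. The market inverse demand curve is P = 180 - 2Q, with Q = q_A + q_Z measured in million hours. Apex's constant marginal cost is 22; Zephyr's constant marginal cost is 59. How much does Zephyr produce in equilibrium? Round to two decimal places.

5.88

The follower Zephyr best-responds to any q_A: π_Z = (180 - 2Q)q_Z - 59q_Z.
Setting the follower's marginal profit to zero, 121 - 2q_A - 4q_Z = 0, i.e. q_Z = (121 - 2q_A)/4.
The leader anticipates this reaction. Substituting into P = 180 - 2Q gives P = 239/2 - q_A, so π_A = (239/2 - q_A)q_A - 22q_A.
Maximising: ∂π_A/∂q_A = 195/2 - 2q_A = 0, giving q_A = 195/4.
Then q_Z = (121 - 2·(195/4))/4 = 47/8.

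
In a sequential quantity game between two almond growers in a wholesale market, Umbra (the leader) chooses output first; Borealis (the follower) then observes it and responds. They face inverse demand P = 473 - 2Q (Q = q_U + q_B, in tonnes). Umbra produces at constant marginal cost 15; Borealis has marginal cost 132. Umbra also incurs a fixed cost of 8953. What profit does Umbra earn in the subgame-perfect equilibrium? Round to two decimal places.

The follower Borealis best-responds to any q_U: π_B = (473 - 2Q)q_B - 132q_B.
Setting the follower's marginal profit to zero, 341 - 2q_U - 4q_B = 0, i.e. q_B = (341 - 2q_U)/4.
The leader anticipates this reaction. Substituting into P = 473 - 2Q gives P = 605/2 - q_U, so π_U = (605/2 - q_U)q_U - 15q_U.
The leader's first-order condition 575/2 - 2q_U = 0 yields q_U = 575/4.
Then q_B = (341 - 2·(575/4))/4 = 107/8.
Price P = 473 - 2·(1257/8) = 635/4.
Umbra's profit: (635/4 - 15)·(575/4) - 8953 = 11711.0625.

11711.06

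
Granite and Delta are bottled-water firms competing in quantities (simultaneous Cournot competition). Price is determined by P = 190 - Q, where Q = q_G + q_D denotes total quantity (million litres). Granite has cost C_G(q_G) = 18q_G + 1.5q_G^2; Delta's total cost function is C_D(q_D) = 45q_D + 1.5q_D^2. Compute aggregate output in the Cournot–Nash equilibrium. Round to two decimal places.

52.83

Granite's profit: π_G = (190 - Q)q_G - (18q_G + (3/2)q_G²). Setting ∂π_G/∂q_G = 0: 172 - 5q_G - (q_D) = 0.
Delta's first-order condition: 145 - 5q_D - (q_G) = 0.
So q_G = (172 - q_D)/5 and q_D = (145 - q_G)/5.
Solving the pair: q_G = 715/24, q_D = 553/24.
Total output Q = 715/24 + 553/24 = 317/6.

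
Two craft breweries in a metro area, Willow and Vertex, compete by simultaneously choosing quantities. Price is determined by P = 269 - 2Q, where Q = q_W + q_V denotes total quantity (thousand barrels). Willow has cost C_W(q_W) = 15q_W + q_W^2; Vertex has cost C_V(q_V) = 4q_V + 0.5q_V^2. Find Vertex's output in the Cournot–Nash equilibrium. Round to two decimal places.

41.62

Willow's profit: π_W = (269 - 2Q)q_W - (15q_W + q_W²). Setting ∂π_W/∂q_W = 0: 254 - 6q_W - 2(q_V) = 0.
Vertex's profit: π_V = (269 - 2Q)q_V - (4q_V + (1/2)q_V²). Setting ∂π_V/∂q_V = 0: 265 - 5q_V - 2(q_W) = 0.
Rearranging gives the reaction functions q_W = (254 - 2q_V)/6 and q_V = (265 - 2q_W)/5.
Substituting one into the other gives q_W = 370/13 and q_V = 541/13.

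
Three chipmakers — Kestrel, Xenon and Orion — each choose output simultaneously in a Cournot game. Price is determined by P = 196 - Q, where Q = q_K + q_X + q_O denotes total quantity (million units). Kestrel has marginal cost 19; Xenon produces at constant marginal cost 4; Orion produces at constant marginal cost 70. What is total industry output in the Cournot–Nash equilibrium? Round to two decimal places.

123.75

Kestrel's profit: π_K = (196 - Q)q_K - (19q_K). Setting ∂π_K/∂q_K = 0: 177 - 2q_K - (q_X + q_O) = 0.
Xenon's first-order condition: 192 - 2q_X - (q_K + q_O) = 0.
Orion's profit: π_O = (196 - Q)q_O - (70q_O). Setting ∂π_O/∂q_O = 0: 126 - 2q_O - (q_K + q_X) = 0.
Adding the 3 conditions: 495 − 2Q − 2Q = 0, i.e. Q = 495/4.
Back-substituting: q_K = (177 − 495/4) = 213/4, q_X = (192 − 495/4) = 273/4, q_O = (126 − 495/4) = 9/4.
Total output Q = 213/4 + 273/4 + 9/4 = 495/4.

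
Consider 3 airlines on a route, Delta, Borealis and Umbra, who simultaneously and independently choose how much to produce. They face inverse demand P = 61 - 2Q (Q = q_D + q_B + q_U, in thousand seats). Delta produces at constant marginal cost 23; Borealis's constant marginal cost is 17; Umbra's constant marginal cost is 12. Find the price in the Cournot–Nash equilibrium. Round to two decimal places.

Delta's profit: π_D = (61 - 2Q)q_D - (23q_D). Setting ∂π_D/∂q_D = 0: 38 - 4q_D - 2(q_B + q_U) = 0.
Borealis's first-order condition: 44 - 4q_B - 2(q_D + q_U) = 0.
Umbra's first-order condition: 49 - 4q_U - 2(q_D + q_B) = 0.
Summing all 3 equations gives 131 − 8Q = 0, hence Q = 131/8.
Back-substituting: q_D = (38 − 131/4)/2 = 21/8, q_B = (44 − 131/4)/2 = 45/8, q_U = (49 − 131/4)/2 = 65/8.
Total output Q = 131/8, so price P = 61 - 2·(131/8) = 113/4.

28.25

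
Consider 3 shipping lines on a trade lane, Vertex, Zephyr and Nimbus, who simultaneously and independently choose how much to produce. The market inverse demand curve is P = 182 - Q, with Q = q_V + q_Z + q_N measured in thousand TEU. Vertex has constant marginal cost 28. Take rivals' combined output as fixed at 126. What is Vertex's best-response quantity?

With rivals' combined output fixed at 126, Vertex's profit is π_V = (182 - 126 - q_V)q_V - (28q_V) = (56 - q_V)q_V - (28q_V).
∂π_V/∂q_V = 28 - 2q_V = 0, so q_V = 14.

14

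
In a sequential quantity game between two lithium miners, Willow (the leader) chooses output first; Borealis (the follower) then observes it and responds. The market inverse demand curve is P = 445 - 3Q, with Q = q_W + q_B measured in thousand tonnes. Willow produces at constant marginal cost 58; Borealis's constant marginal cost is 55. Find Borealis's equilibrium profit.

3267

The follower Borealis best-responds to any q_W: π_B = (445 - 3Q)q_B - 55q_B.
Setting the follower's marginal profit to zero, 390 - 3q_W - 6q_B = 0, i.e. q_B = (390 - 3q_W)/6.
The leader anticipates this reaction. Substituting into P = 445 - 3Q gives P = 250 - (3/2)q_W, so π_W = (250 - (3/2)q_W)q_W - 58q_W.
The leader's first-order condition 192 - 3q_W = 0 yields q_W = 64.
Then q_B = (390 - 3·64)/6 = 33.
Price P = 445 - 3·97 = 154.
Borealis's profit: (154 - 55)·33 = 3267.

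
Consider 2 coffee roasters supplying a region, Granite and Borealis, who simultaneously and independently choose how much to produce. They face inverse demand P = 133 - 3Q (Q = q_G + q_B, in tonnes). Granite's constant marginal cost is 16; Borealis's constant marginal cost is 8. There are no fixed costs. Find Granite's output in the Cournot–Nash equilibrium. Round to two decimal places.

12.11

Granite's profit: π_G = (133 - 3Q)q_G - (16q_G). Setting ∂π_G/∂q_G = 0: 117 - 6q_G - 3(q_B) = 0.
Borealis's first-order condition: 125 - 6q_B - 3(q_G) = 0.
Best responses: q_G = (117 - 3q_B)/6, q_B = (125 - 3q_G)/6.
Solving the pair: q_G = 109/9, q_B = 133/9.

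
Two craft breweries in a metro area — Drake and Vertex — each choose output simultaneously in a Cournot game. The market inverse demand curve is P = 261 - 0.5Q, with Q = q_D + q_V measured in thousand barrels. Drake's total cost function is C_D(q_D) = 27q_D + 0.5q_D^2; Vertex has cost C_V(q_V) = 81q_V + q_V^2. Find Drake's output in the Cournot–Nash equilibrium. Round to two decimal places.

106.43

Drake's profit: π_D = (261 - 0.5Q)q_D - (27q_D + (1/2)q_D²). Setting ∂π_D/∂q_D = 0: 234 - 2q_D - (1/2)(q_V) = 0.
Vertex's first-order condition: 180 - 3q_V - (1/2)(q_D) = 0.
Rearranging gives the reaction functions q_D = (234 - (1/2)q_V)/2 and q_V = (180 - (1/2)q_D)/3.
Substituting one into the other gives q_D = 106.4348 and q_V = 972/23.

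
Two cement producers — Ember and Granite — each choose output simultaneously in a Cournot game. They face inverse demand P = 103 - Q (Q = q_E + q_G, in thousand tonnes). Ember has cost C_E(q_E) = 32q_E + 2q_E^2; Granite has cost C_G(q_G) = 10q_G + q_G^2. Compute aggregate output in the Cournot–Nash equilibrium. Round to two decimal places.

29.48

Ember's profit: π_E = (103 - Q)q_E - (32q_E + 2q_E²). Setting ∂π_E/∂q_E = 0: 71 - 6q_E - (q_G) = 0.
Granite's first-order condition: 93 - 4q_G - (q_E) = 0.
Rearranging gives the reaction functions q_E = (71 - q_G)/6 and q_G = (93 - q_E)/4.
Substituting one into the other gives q_E = 191/23 and q_G = 487/23.
Total output Q = 191/23 + 487/23 = 678/23.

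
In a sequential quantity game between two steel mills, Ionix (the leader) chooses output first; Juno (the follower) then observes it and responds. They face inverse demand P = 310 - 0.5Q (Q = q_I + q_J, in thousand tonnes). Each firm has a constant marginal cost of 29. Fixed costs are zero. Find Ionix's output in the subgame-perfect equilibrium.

281

Solve by backward induction. Given q_I, the follower Juno maximises π_J = (310 - (1/2)q_I - (1/2)q_J)q_J - 29q_J.
Setting the follower's marginal profit to zero, 281 - (1/2)q_I - q_J = 0, i.e. q_J = (281 - (1/2)q_I).
The leader anticipates this reaction. Substituting into P = 310 - 0.5Q gives P = 339/2 - (1/4)q_I, so π_I = (339/2 - (1/4)q_I)q_I - 29q_I.
Leader FOC: 281/2 - (1/2)q_I = 0, so q_I = 281.
Then q_J = (281 - (1/2)·281) = 281/2.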